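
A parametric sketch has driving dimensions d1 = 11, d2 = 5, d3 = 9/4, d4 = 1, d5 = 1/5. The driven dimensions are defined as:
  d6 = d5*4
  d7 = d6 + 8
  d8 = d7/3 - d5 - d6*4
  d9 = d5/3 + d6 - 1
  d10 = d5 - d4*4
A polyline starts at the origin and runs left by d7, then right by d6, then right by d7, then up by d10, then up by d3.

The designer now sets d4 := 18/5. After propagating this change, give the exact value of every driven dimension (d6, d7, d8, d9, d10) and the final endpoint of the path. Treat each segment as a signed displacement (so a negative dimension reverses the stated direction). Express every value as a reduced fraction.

Apply edit: d4 := 18/5
  d6 = d5*4 = 4/5
  d7 = d6 + 8 = 44/5
  d8 = d7/3 - d5 - d6*4 = -7/15
  d9 = d5/3 + d6 - 1 = -2/15
  d10 = d5 - d4*4 = -71/5
Walk from origin (0, 0):
  seg 1: left by d7 = 44/5 → (-44/5, 0)
  seg 2: right by d6 = 4/5 → (-8, 0)
  seg 3: right by d7 = 44/5 → (4/5, 0)
  seg 4: up by d10 = -71/5 → (4/5, -71/5)
  seg 5: up by d3 = 9/4 → (4/5, -239/20)

d6 = 4/5
d7 = 44/5
d8 = -7/15
d9 = -2/15
d10 = -71/5
endpoint = (4/5, -239/20)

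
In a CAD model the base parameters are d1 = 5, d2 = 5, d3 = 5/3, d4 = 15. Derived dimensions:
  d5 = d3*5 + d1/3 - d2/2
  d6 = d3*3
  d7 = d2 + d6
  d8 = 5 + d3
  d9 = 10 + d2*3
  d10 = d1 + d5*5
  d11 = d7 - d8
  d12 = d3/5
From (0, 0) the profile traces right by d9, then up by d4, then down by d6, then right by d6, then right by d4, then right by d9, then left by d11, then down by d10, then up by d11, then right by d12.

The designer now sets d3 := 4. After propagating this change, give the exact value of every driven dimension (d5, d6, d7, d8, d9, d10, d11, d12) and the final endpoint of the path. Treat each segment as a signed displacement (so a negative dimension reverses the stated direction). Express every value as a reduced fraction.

d5 = 115/6
d6 = 12
d7 = 17
d8 = 9
d9 = 25
d10 = 605/6
d11 = 8
d12 = 4/5
endpoint = (349/5, -539/6)

Apply edit: d3 := 4
  d5 = d3*5 + d1/3 - d2/2 = 115/6
  d6 = d3*3 = 12
  d7 = d2 + d6 = 17
  d8 = 5 + d3 = 9
  d9 = 10 + d2*3 = 25
  d10 = d1 + d5*5 = 605/6
  d11 = d7 - d8 = 8
  d12 = d3/5 = 4/5
Walk from origin (0, 0):
  seg 1: right by d9 = 25 → (25, 0)
  seg 2: up by d4 = 15 → (25, 15)
  seg 3: down by d6 = 12 → (25, 3)
  seg 4: right by d6 = 12 → (37, 3)
  seg 5: right by d4 = 15 → (52, 3)
  seg 6: right by d9 = 25 → (77, 3)
  seg 7: left by d11 = 8 → (69, 3)
  seg 8: down by d10 = 605/6 → (69, -587/6)
  seg 9: up by d11 = 8 → (69, -539/6)
  seg 10: right by d12 = 4/5 → (349/5, -539/6)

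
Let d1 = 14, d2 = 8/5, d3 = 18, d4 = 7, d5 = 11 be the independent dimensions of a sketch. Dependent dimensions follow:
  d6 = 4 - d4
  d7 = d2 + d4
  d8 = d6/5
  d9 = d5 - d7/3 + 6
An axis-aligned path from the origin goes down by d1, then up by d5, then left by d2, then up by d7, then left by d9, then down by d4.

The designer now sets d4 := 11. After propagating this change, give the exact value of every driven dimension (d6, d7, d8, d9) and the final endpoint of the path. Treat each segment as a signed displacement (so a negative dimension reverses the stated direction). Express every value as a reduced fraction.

d6 = -7
d7 = 63/5
d8 = -7/5
d9 = 64/5
endpoint = (-72/5, -7/5)

Apply edit: d4 := 11
  d6 = 4 - d4 = -7
  d7 = d2 + d4 = 63/5
  d8 = d6/5 = -7/5
  d9 = d5 - d7/3 + 6 = 64/5
Walk from origin (0, 0):
  seg 1: down by d1 = 14 → (0, -14)
  seg 2: up by d5 = 11 → (0, -3)
  seg 3: left by d2 = 8/5 → (-8/5, -3)
  seg 4: up by d7 = 63/5 → (-8/5, 48/5)
  seg 5: left by d9 = 64/5 → (-72/5, 48/5)
  seg 6: down by d4 = 11 → (-72/5, -7/5)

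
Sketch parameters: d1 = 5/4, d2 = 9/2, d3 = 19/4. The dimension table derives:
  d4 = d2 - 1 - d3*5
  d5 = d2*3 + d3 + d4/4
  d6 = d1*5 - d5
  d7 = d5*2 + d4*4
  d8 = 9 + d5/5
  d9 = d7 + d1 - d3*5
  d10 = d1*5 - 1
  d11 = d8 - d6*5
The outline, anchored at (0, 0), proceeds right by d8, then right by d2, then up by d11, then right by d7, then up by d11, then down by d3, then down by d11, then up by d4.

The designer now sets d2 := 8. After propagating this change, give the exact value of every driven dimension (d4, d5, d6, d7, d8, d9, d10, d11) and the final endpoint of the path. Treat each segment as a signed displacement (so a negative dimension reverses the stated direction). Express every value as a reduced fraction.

Apply edit: d2 := 8
  d4 = d2 - 1 - d3*5 = -67/4
  d5 = d2*3 + d3 + d4/4 = 393/16
  d6 = d1*5 - d5 = -293/16
  d7 = d5*2 + d4*4 = -143/8
  d8 = 9 + d5/5 = 1113/80
  d9 = d7 + d1 - d3*5 = -323/8
  d10 = d1*5 - 1 = 21/4
  d11 = d8 - d6*5 = 4219/40
Walk from origin (0, 0):
  seg 1: right by d8 = 1113/80 → (1113/80, 0)
  seg 2: right by d2 = 8 → (1753/80, 0)
  seg 3: up by d11 = 4219/40 → (1753/80, 4219/40)
  seg 4: right by d7 = -143/8 → (323/80, 4219/40)
  seg 5: up by d11 = 4219/40 → (323/80, 4219/20)
  seg 6: down by d3 = 19/4 → (323/80, 1031/5)
  seg 7: down by d11 = 4219/40 → (323/80, 4029/40)
  seg 8: up by d4 = -67/4 → (323/80, 3359/40)

d4 = -67/4
d5 = 393/16
d6 = -293/16
d7 = -143/8
d8 = 1113/80
d9 = -323/8
d10 = 21/4
d11 = 4219/40
endpoint = (323/80, 3359/40)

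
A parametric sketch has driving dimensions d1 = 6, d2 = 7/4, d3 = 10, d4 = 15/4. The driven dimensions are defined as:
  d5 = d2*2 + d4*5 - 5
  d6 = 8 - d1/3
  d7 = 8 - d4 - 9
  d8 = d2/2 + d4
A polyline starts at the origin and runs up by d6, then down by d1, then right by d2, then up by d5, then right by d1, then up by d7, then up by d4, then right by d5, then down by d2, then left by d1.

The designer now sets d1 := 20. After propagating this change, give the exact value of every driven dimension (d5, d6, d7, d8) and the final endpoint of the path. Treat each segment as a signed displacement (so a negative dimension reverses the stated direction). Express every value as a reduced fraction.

Apply edit: d1 := 20
  d5 = d2*2 + d4*5 - 5 = 69/4
  d6 = 8 - d1/3 = 4/3
  d7 = 8 - d4 - 9 = -19/4
  d8 = d2/2 + d4 = 37/8
Walk from origin (0, 0):
  seg 1: up by d6 = 4/3 → (0, 4/3)
  seg 2: down by d1 = 20 → (0, -56/3)
  seg 3: right by d2 = 7/4 → (7/4, -56/3)
  seg 4: up by d5 = 69/4 → (7/4, -17/12)
  seg 5: right by d1 = 20 → (87/4, -17/12)
  seg 6: up by d7 = -19/4 → (87/4, -37/6)
  seg 7: up by d4 = 15/4 → (87/4, -29/12)
  seg 8: right by d5 = 69/4 → (39, -29/12)
  seg 9: down by d2 = 7/4 → (39, -25/6)
  seg 10: left by d1 = 20 → (19, -25/6)

d5 = 69/4
d6 = 4/3
d7 = -19/4
d8 = 37/8
endpoint = (19, -25/6)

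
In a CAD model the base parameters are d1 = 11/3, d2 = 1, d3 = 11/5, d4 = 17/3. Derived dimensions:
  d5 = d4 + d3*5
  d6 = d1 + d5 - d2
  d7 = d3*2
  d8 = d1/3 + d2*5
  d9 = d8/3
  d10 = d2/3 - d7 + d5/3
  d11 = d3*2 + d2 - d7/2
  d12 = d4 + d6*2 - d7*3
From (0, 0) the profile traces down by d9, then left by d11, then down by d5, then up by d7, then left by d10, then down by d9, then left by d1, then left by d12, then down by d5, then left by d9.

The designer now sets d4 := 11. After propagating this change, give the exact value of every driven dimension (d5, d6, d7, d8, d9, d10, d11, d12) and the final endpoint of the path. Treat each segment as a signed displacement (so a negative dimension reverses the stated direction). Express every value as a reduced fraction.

Apply edit: d4 := 11
  d5 = d4 + d3*5 = 22
  d6 = d1 + d5 - d2 = 74/3
  d7 = d3*2 = 22/5
  d8 = d1/3 + d2*5 = 56/9
  d9 = d8/3 = 56/27
  d10 = d2/3 - d7 + d5/3 = 49/15
  d11 = d3*2 + d2 - d7/2 = 16/5
  d12 = d4 + d6*2 - d7*3 = 707/15
Walk from origin (0, 0):
  seg 1: down by d9 = 56/27 → (0, -56/27)
  seg 2: left by d11 = 16/5 → (-16/5, -56/27)
  seg 3: down by d5 = 22 → (-16/5, -650/27)
  seg 4: up by d7 = 22/5 → (-16/5, -2656/135)
  seg 5: left by d10 = 49/15 → (-97/15, -2656/135)
  seg 6: down by d9 = 56/27 → (-97/15, -2936/135)
  seg 7: left by d1 = 11/3 → (-152/15, -2936/135)
  seg 8: left by d12 = 707/15 → (-859/15, -2936/135)
  seg 9: down by d5 = 22 → (-859/15, -5906/135)
  seg 10: left by d9 = 56/27 → (-8011/135, -5906/135)

d5 = 22
d6 = 74/3
d7 = 22/5
d8 = 56/9
d9 = 56/27
d10 = 49/15
d11 = 16/5
d12 = 707/15
endpoint = (-8011/135, -5906/135)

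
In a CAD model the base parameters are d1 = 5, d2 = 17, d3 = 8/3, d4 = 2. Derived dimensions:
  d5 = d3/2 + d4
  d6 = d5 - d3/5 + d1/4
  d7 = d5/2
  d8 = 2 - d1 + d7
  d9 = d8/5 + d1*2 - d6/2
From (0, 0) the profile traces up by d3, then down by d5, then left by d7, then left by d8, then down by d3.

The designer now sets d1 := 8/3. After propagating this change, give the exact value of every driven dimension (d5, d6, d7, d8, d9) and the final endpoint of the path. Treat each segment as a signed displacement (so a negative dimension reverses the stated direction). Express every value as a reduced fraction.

Apply edit: d1 := 8/3
  d5 = d3/2 + d4 = 10/3
  d6 = d5 - d3/5 + d1/4 = 52/15
  d7 = d5/2 = 5/3
  d8 = 2 - d1 + d7 = 1
  d9 = d8/5 + d1*2 - d6/2 = 19/5
Walk from origin (0, 0):
  seg 1: up by d3 = 8/3 → (0, 8/3)
  seg 2: down by d5 = 10/3 → (0, -2/3)
  seg 3: left by d7 = 5/3 → (-5/3, -2/3)
  seg 4: left by d8 = 1 → (-8/3, -2/3)
  seg 5: down by d3 = 8/3 → (-8/3, -10/3)

d5 = 10/3
d6 = 52/15
d7 = 5/3
d8 = 1
d9 = 19/5
endpoint = (-8/3, -10/3)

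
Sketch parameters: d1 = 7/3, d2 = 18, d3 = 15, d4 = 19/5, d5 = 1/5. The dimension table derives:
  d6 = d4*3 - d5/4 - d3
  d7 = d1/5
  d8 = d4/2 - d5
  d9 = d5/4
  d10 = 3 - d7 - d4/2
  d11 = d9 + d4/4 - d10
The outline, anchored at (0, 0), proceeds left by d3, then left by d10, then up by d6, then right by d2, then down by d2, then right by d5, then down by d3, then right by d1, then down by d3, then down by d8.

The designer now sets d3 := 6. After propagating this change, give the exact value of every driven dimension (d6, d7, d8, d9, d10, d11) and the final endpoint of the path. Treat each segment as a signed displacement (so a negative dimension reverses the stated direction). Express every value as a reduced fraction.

Apply edit: d3 := 6
  d6 = d4*3 - d5/4 - d3 = 107/20
  d7 = d1/5 = 7/15
  d8 = d4/2 - d5 = 17/10
  d9 = d5/4 = 1/20
  d10 = 3 - d7 - d4/2 = 19/30
  d11 = d9 + d4/4 - d10 = 11/30
Walk from origin (0, 0):
  seg 1: left by d3 = 6 → (-6, 0)
  seg 2: left by d10 = 19/30 → (-199/30, 0)
  seg 3: up by d6 = 107/20 → (-199/30, 107/20)
  seg 4: right by d2 = 18 → (341/30, 107/20)
  seg 5: down by d2 = 18 → (341/30, -253/20)
  seg 6: right by d5 = 1/5 → (347/30, -253/20)
  seg 7: down by d3 = 6 → (347/30, -373/20)
  seg 8: right by d1 = 7/3 → (139/10, -373/20)
  seg 9: down by d3 = 6 → (139/10, -493/20)
  seg 10: down by d8 = 17/10 → (139/10, -527/20)

d6 = 107/20
d7 = 7/15
d8 = 17/10
d9 = 1/20
d10 = 19/30
d11 = 11/30
endpoint = (139/10, -527/20)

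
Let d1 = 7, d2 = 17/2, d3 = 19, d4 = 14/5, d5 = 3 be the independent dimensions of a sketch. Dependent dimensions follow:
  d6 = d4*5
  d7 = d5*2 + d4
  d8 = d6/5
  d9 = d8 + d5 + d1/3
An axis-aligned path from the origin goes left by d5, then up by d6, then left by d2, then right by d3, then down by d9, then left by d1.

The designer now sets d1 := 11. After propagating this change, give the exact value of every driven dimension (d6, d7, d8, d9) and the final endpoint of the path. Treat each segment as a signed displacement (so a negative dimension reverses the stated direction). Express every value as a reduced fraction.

d6 = 14
d7 = 44/5
d8 = 14/5
d9 = 142/15
endpoint = (-7/2, 68/15)

Apply edit: d1 := 11
  d6 = d4*5 = 14
  d7 = d5*2 + d4 = 44/5
  d8 = d6/5 = 14/5
  d9 = d8 + d5 + d1/3 = 142/15
Walk from origin (0, 0):
  seg 1: left by d5 = 3 → (-3, 0)
  seg 2: up by d6 = 14 → (-3, 14)
  seg 3: left by d2 = 17/2 → (-23/2, 14)
  seg 4: right by d3 = 19 → (15/2, 14)
  seg 5: down by d9 = 142/15 → (15/2, 68/15)
  seg 6: left by d1 = 11 → (-7/2, 68/15)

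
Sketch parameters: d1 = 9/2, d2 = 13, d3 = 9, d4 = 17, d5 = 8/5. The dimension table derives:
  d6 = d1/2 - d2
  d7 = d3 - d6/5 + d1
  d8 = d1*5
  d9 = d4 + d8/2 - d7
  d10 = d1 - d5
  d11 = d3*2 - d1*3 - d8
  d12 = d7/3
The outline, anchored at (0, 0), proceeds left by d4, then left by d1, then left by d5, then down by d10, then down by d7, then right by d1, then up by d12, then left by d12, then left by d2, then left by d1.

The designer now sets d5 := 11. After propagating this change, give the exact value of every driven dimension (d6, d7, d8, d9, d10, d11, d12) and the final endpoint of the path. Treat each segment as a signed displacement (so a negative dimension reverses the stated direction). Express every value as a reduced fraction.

Apply edit: d5 := 11
  d6 = d1/2 - d2 = -43/4
  d7 = d3 - d6/5 + d1 = 313/20
  d8 = d1*5 = 45/2
  d9 = d4 + d8/2 - d7 = 63/5
  d10 = d1 - d5 = -13/2
  d11 = d3*2 - d1*3 - d8 = -18
  d12 = d7/3 = 313/60
Walk from origin (0, 0):
  seg 1: left by d4 = 17 → (-17, 0)
  seg 2: left by d1 = 9/2 → (-43/2, 0)
  seg 3: left by d5 = 11 → (-65/2, 0)
  seg 4: down by d10 = -13/2 → (-65/2, 13/2)
  seg 5: down by d7 = 313/20 → (-65/2, -183/20)
  seg 6: right by d1 = 9/2 → (-28, -183/20)
  seg 7: up by d12 = 313/60 → (-28, -59/15)
  seg 8: left by d12 = 313/60 → (-1993/60, -59/15)
  seg 9: left by d2 = 13 → (-2773/60, -59/15)
  seg 10: left by d1 = 9/2 → (-3043/60, -59/15)

d6 = -43/4
d7 = 313/20
d8 = 45/2
d9 = 63/5
d10 = -13/2
d11 = -18
d12 = 313/60
endpoint = (-3043/60, -59/15)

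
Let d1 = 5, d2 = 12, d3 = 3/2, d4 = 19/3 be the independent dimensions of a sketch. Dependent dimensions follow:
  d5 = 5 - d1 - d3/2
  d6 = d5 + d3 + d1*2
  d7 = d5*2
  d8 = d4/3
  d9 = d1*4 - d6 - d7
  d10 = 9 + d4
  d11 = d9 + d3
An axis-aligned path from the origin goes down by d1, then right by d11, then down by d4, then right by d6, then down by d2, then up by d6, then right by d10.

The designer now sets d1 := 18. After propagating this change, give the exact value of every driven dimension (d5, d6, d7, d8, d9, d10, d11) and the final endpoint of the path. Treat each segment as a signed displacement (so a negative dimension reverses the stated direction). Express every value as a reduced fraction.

d5 = -55/4
d6 = 95/4
d7 = -55/2
d8 = 19/9
d9 = 303/4
d10 = 46/3
d11 = 309/4
endpoint = (349/3, -151/12)

Apply edit: d1 := 18
  d5 = 5 - d1 - d3/2 = -55/4
  d6 = d5 + d3 + d1*2 = 95/4
  d7 = d5*2 = -55/2
  d8 = d4/3 = 19/9
  d9 = d1*4 - d6 - d7 = 303/4
  d10 = 9 + d4 = 46/3
  d11 = d9 + d3 = 309/4
Walk from origin (0, 0):
  seg 1: down by d1 = 18 → (0, -18)
  seg 2: right by d11 = 309/4 → (309/4, -18)
  seg 3: down by d4 = 19/3 → (309/4, -73/3)
  seg 4: right by d6 = 95/4 → (101, -73/3)
  seg 5: down by d2 = 12 → (101, -109/3)
  seg 6: up by d6 = 95/4 → (101, -151/12)
  seg 7: right by d10 = 46/3 → (349/3, -151/12)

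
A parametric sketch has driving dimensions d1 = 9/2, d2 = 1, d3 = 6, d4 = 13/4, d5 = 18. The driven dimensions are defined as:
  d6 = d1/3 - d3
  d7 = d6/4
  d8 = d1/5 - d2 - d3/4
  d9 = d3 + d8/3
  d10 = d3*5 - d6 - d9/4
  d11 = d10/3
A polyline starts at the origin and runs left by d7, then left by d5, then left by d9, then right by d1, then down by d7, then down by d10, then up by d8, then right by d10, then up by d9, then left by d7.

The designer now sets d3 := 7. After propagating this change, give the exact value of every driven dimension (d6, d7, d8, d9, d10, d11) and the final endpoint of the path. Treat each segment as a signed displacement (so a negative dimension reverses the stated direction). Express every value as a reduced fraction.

d6 = -11/2
d7 = -11/8
d8 = -37/20
d9 = 383/60
d10 = 9337/240
d11 = 9337/720
endpoint = (1045/48, -7919/240)

Apply edit: d3 := 7
  d6 = d1/3 - d3 = -11/2
  d7 = d6/4 = -11/8
  d8 = d1/5 - d2 - d3/4 = -37/20
  d9 = d3 + d8/3 = 383/60
  d10 = d3*5 - d6 - d9/4 = 9337/240
  d11 = d10/3 = 9337/720
Walk from origin (0, 0):
  seg 1: left by d7 = -11/8 → (11/8, 0)
  seg 2: left by d5 = 18 → (-133/8, 0)
  seg 3: left by d9 = 383/60 → (-2761/120, 0)
  seg 4: right by d1 = 9/2 → (-2221/120, 0)
  seg 5: down by d7 = -11/8 → (-2221/120, 11/8)
  seg 6: down by d10 = 9337/240 → (-2221/120, -9007/240)
  seg 7: up by d8 = -37/20 → (-2221/120, -9451/240)
  seg 8: right by d10 = 9337/240 → (979/48, -9451/240)
  seg 9: up by d9 = 383/60 → (979/48, -7919/240)
  seg 10: left by d7 = -11/8 → (1045/48, -7919/240)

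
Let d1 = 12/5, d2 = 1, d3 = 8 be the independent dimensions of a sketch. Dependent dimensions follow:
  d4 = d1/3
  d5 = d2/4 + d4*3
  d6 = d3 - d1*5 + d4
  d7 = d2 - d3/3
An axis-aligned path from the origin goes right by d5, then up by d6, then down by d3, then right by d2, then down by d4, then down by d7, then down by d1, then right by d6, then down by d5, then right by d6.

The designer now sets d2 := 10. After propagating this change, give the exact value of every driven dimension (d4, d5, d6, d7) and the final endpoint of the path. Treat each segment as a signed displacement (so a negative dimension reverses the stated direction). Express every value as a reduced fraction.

d4 = 4/5
d5 = 49/10
d6 = -16/5
d7 = 22/3
endpoint = (17/2, -799/30)

Apply edit: d2 := 10
  d4 = d1/3 = 4/5
  d5 = d2/4 + d4*3 = 49/10
  d6 = d3 - d1*5 + d4 = -16/5
  d7 = d2 - d3/3 = 22/3
Walk from origin (0, 0):
  seg 1: right by d5 = 49/10 → (49/10, 0)
  seg 2: up by d6 = -16/5 → (49/10, -16/5)
  seg 3: down by d3 = 8 → (49/10, -56/5)
  seg 4: right by d2 = 10 → (149/10, -56/5)
  seg 5: down by d4 = 4/5 → (149/10, -12)
  seg 6: down by d7 = 22/3 → (149/10, -58/3)
  seg 7: down by d1 = 12/5 → (149/10, -326/15)
  seg 8: right by d6 = -16/5 → (117/10, -326/15)
  seg 9: down by d5 = 49/10 → (117/10, -799/30)
  seg 10: right by d6 = -16/5 → (17/2, -799/30)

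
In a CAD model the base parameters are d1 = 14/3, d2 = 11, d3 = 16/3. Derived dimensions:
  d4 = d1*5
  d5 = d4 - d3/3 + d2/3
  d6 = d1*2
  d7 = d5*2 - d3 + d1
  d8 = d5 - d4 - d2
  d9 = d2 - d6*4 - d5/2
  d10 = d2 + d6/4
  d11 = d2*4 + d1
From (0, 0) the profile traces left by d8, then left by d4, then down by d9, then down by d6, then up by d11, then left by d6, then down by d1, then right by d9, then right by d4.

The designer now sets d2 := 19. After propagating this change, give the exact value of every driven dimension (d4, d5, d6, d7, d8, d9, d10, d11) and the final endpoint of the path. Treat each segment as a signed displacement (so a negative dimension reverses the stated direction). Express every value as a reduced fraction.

d4 = 70/3
d5 = 251/9
d6 = 28/3
d7 = 496/9
d8 = -130/9
d9 = -581/18
d10 = 64/3
d11 = 242/3
endpoint = (-163/6, 1781/18)

Apply edit: d2 := 19
  d4 = d1*5 = 70/3
  d5 = d4 - d3/3 + d2/3 = 251/9
  d6 = d1*2 = 28/3
  d7 = d5*2 - d3 + d1 = 496/9
  d8 = d5 - d4 - d2 = -130/9
  d9 = d2 - d6*4 - d5/2 = -581/18
  d10 = d2 + d6/4 = 64/3
  d11 = d2*4 + d1 = 242/3
Walk from origin (0, 0):
  seg 1: left by d8 = -130/9 → (130/9, 0)
  seg 2: left by d4 = 70/3 → (-80/9, 0)
  seg 3: down by d9 = -581/18 → (-80/9, 581/18)
  seg 4: down by d6 = 28/3 → (-80/9, 413/18)
  seg 5: up by d11 = 242/3 → (-80/9, 1865/18)
  seg 6: left by d6 = 28/3 → (-164/9, 1865/18)
  seg 7: down by d1 = 14/3 → (-164/9, 1781/18)
  seg 8: right by d9 = -581/18 → (-101/2, 1781/18)
  seg 9: right by d4 = 70/3 → (-163/6, 1781/18)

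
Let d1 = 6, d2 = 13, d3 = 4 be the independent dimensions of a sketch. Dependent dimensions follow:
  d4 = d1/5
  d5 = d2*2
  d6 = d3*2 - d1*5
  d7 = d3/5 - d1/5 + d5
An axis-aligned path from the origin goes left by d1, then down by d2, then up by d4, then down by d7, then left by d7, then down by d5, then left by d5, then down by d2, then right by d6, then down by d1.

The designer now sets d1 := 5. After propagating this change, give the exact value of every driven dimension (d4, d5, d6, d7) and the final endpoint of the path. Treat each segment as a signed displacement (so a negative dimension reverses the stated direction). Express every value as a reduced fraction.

d4 = 1
d5 = 26
d6 = -17
d7 = 129/5
endpoint = (-369/5, -409/5)

Apply edit: d1 := 5
  d4 = d1/5 = 1
  d5 = d2*2 = 26
  d6 = d3*2 - d1*5 = -17
  d7 = d3/5 - d1/5 + d5 = 129/5
Walk from origin (0, 0):
  seg 1: left by d1 = 5 → (-5, 0)
  seg 2: down by d2 = 13 → (-5, -13)
  seg 3: up by d4 = 1 → (-5, -12)
  seg 4: down by d7 = 129/5 → (-5, -189/5)
  seg 5: left by d7 = 129/5 → (-154/5, -189/5)
  seg 6: down by d5 = 26 → (-154/5, -319/5)
  seg 7: left by d5 = 26 → (-284/5, -319/5)
  seg 8: down by d2 = 13 → (-284/5, -384/5)
  seg 9: right by d6 = -17 → (-369/5, -384/5)
  seg 10: down by d1 = 5 → (-369/5, -409/5)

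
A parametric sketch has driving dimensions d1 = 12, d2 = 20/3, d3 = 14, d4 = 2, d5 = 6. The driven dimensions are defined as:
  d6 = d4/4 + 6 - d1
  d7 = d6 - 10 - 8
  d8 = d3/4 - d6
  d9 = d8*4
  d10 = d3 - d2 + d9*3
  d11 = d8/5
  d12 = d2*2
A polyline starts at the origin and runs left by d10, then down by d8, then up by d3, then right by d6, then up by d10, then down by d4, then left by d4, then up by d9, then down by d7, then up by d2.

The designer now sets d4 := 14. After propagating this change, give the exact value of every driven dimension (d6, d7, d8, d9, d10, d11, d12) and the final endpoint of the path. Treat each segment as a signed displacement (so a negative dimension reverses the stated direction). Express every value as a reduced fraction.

Apply edit: d4 := 14
  d6 = d4/4 + 6 - d1 = -5/2
  d7 = d6 - 10 - 8 = -41/2
  d8 = d3/4 - d6 = 6
  d9 = d8*4 = 24
  d10 = d3 - d2 + d9*3 = 238/3
  d11 = d8/5 = 6/5
  d12 = d2*2 = 40/3
Walk from origin (0, 0):
  seg 1: left by d10 = 238/3 → (-238/3, 0)
  seg 2: down by d8 = 6 → (-238/3, -6)
  seg 3: up by d3 = 14 → (-238/3, 8)
  seg 4: right by d6 = -5/2 → (-491/6, 8)
  seg 5: up by d10 = 238/3 → (-491/6, 262/3)
  seg 6: down by d4 = 14 → (-491/6, 220/3)
  seg 7: left by d4 = 14 → (-575/6, 220/3)
  seg 8: up by d9 = 24 → (-575/6, 292/3)
  seg 9: down by d7 = -41/2 → (-575/6, 707/6)
  seg 10: up by d2 = 20/3 → (-575/6, 249/2)

d6 = -5/2
d7 = -41/2
d8 = 6
d9 = 24
d10 = 238/3
d11 = 6/5
d12 = 40/3
endpoint = (-575/6, 249/2)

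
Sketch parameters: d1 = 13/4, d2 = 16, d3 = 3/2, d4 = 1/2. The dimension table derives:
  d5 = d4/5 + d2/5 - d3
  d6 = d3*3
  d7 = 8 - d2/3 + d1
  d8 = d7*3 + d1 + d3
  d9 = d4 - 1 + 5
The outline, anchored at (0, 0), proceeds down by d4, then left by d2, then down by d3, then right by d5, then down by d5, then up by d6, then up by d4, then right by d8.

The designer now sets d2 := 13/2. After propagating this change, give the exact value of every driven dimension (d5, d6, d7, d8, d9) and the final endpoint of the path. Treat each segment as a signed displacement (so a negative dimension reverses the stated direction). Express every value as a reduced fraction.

Apply edit: d2 := 13/2
  d5 = d4/5 + d2/5 - d3 = -1/10
  d6 = d3*3 = 9/2
  d7 = 8 - d2/3 + d1 = 109/12
  d8 = d7*3 + d1 + d3 = 32
  d9 = d4 - 1 + 5 = 9/2
Walk from origin (0, 0):
  seg 1: down by d4 = 1/2 → (0, -1/2)
  seg 2: left by d2 = 13/2 → (-13/2, -1/2)
  seg 3: down by d3 = 3/2 → (-13/2, -2)
  seg 4: right by d5 = -1/10 → (-33/5, -2)
  seg 5: down by d5 = -1/10 → (-33/5, -19/10)
  seg 6: up by d6 = 9/2 → (-33/5, 13/5)
  seg 7: up by d4 = 1/2 → (-33/5, 31/10)
  seg 8: right by d8 = 32 → (127/5, 31/10)

d5 = -1/10
d6 = 9/2
d7 = 109/12
d8 = 32
d9 = 9/2
endpoint = (127/5, 31/10)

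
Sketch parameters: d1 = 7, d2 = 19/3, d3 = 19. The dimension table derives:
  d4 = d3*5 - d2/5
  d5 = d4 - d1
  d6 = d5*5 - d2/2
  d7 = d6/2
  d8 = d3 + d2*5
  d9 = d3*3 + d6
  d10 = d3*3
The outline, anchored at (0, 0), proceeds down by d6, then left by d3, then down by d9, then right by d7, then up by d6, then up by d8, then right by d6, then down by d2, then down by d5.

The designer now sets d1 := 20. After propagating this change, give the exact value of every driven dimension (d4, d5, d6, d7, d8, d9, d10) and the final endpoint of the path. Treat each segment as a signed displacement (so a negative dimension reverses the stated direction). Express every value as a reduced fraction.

d4 = 1406/15
d5 = 1106/15
d6 = 731/2
d7 = 731/4
d8 = 152/3
d9 = 845/2
d10 = 57
endpoint = (2117/4, -4519/10)

Apply edit: d1 := 20
  d4 = d3*5 - d2/5 = 1406/15
  d5 = d4 - d1 = 1106/15
  d6 = d5*5 - d2/2 = 731/2
  d7 = d6/2 = 731/4
  d8 = d3 + d2*5 = 152/3
  d9 = d3*3 + d6 = 845/2
  d10 = d3*3 = 57
Walk from origin (0, 0):
  seg 1: down by d6 = 731/2 → (0, -731/2)
  seg 2: left by d3 = 19 → (-19, -731/2)
  seg 3: down by d9 = 845/2 → (-19, -788)
  seg 4: right by d7 = 731/4 → (655/4, -788)
  seg 5: up by d6 = 731/2 → (655/4, -845/2)
  seg 6: up by d8 = 152/3 → (655/4, -2231/6)
  seg 7: right by d6 = 731/2 → (2117/4, -2231/6)
  seg 8: down by d2 = 19/3 → (2117/4, -2269/6)
  seg 9: down by d5 = 1106/15 → (2117/4, -4519/10)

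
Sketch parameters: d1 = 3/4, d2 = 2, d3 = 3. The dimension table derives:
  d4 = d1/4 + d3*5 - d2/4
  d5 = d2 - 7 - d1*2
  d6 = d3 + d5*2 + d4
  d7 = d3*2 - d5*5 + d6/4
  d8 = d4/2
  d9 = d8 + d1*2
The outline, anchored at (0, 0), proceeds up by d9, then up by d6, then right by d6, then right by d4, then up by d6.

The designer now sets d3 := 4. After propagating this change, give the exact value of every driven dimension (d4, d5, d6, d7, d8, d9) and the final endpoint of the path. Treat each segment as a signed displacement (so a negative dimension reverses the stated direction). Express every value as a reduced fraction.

Apply edit: d3 := 4
  d4 = d1/4 + d3*5 - d2/4 = 315/16
  d5 = d2 - 7 - d1*2 = -13/2
  d6 = d3 + d5*2 + d4 = 171/16
  d7 = d3*2 - d5*5 + d6/4 = 2763/64
  d8 = d4/2 = 315/32
  d9 = d8 + d1*2 = 363/32
Walk from origin (0, 0):
  seg 1: up by d9 = 363/32 → (0, 363/32)
  seg 2: up by d6 = 171/16 → (0, 705/32)
  seg 3: right by d6 = 171/16 → (171/16, 705/32)
  seg 4: right by d4 = 315/16 → (243/8, 705/32)
  seg 5: up by d6 = 171/16 → (243/8, 1047/32)

d4 = 315/16
d5 = -13/2
d6 = 171/16
d7 = 2763/64
d8 = 315/32
d9 = 363/32
endpoint = (243/8, 1047/32)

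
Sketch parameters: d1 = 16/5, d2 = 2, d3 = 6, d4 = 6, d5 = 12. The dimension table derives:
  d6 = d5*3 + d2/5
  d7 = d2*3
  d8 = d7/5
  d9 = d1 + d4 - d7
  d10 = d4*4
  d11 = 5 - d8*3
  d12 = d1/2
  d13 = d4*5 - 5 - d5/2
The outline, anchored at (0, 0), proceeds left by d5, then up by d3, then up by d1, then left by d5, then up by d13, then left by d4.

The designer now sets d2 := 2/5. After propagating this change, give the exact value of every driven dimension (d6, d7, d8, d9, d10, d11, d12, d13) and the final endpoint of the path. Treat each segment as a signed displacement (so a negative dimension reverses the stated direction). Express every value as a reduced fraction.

Apply edit: d2 := 2/5
  d6 = d5*3 + d2/5 = 902/25
  d7 = d2*3 = 6/5
  d8 = d7/5 = 6/25
  d9 = d1 + d4 - d7 = 8
  d10 = d4*4 = 24
  d11 = 5 - d8*3 = 107/25
  d12 = d1/2 = 8/5
  d13 = d4*5 - 5 - d5/2 = 19
Walk from origin (0, 0):
  seg 1: left by d5 = 12 → (-12, 0)
  seg 2: up by d3 = 6 → (-12, 6)
  seg 3: up by d1 = 16/5 → (-12, 46/5)
  seg 4: left by d5 = 12 → (-24, 46/5)
  seg 5: up by d13 = 19 → (-24, 141/5)
  seg 6: left by d4 = 6 → (-30, 141/5)

d6 = 902/25
d7 = 6/5
d8 = 6/25
d9 = 8
d10 = 24
d11 = 107/25
d12 = 8/5
d13 = 19
endpoint = (-30, 141/5)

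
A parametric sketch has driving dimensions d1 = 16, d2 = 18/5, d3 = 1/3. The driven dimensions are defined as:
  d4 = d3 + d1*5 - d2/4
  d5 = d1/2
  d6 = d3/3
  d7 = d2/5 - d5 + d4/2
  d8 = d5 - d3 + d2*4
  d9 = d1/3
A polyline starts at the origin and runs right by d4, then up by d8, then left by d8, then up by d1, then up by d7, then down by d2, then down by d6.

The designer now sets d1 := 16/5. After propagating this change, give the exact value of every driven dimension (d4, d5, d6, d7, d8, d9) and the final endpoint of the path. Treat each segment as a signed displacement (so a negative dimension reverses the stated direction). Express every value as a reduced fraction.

d4 = 463/30
d5 = 8/5
d6 = 1/9
d7 = 2051/300
d8 = 47/3
d9 = 16/15
endpoint = (-7/30, 19793/900)

Apply edit: d1 := 16/5
  d4 = d3 + d1*5 - d2/4 = 463/30
  d5 = d1/2 = 8/5
  d6 = d3/3 = 1/9
  d7 = d2/5 - d5 + d4/2 = 2051/300
  d8 = d5 - d3 + d2*4 = 47/3
  d9 = d1/3 = 16/15
Walk from origin (0, 0):
  seg 1: right by d4 = 463/30 → (463/30, 0)
  seg 2: up by d8 = 47/3 → (463/30, 47/3)
  seg 3: left by d8 = 47/3 → (-7/30, 47/3)
  seg 4: up by d1 = 16/5 → (-7/30, 283/15)
  seg 5: up by d7 = 2051/300 → (-7/30, 7711/300)
  seg 6: down by d2 = 18/5 → (-7/30, 6631/300)
  seg 7: down by d6 = 1/9 → (-7/30, 19793/900)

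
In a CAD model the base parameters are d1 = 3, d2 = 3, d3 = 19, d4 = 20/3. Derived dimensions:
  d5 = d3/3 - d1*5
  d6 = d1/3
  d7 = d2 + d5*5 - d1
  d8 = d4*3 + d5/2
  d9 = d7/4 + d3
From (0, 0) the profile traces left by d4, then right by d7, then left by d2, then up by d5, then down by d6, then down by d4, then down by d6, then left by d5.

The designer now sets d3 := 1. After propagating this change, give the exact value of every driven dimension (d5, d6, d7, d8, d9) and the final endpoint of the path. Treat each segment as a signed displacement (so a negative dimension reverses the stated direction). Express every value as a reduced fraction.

Apply edit: d3 := 1
  d5 = d3/3 - d1*5 = -44/3
  d6 = d1/3 = 1
  d7 = d2 + d5*5 - d1 = -220/3
  d8 = d4*3 + d5/2 = 38/3
  d9 = d7/4 + d3 = -52/3
Walk from origin (0, 0):
  seg 1: left by d4 = 20/3 → (-20/3, 0)
  seg 2: right by d7 = -220/3 → (-80, 0)
  seg 3: left by d2 = 3 → (-83, 0)
  seg 4: up by d5 = -44/3 → (-83, -44/3)
  seg 5: down by d6 = 1 → (-83, -47/3)
  seg 6: down by d4 = 20/3 → (-83, -67/3)
  seg 7: down by d6 = 1 → (-83, -70/3)
  seg 8: left by d5 = -44/3 → (-205/3, -70/3)

d5 = -44/3
d6 = 1
d7 = -220/3
d8 = 38/3
d9 = -52/3
endpoint = (-205/3, -70/3)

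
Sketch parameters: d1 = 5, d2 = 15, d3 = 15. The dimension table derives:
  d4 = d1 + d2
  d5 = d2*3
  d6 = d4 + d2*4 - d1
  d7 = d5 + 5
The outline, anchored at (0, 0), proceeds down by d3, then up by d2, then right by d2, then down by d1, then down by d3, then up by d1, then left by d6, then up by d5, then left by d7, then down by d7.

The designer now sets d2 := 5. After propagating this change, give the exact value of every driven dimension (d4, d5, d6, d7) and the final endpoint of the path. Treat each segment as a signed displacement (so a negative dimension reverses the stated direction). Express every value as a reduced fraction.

d4 = 10
d5 = 15
d6 = 25
d7 = 20
endpoint = (-40, -30)

Apply edit: d2 := 5
  d4 = d1 + d2 = 10
  d5 = d2*3 = 15
  d6 = d4 + d2*4 - d1 = 25
  d7 = d5 + 5 = 20
Walk from origin (0, 0):
  seg 1: down by d3 = 15 → (0, -15)
  seg 2: up by d2 = 5 → (0, -10)
  seg 3: right by d2 = 5 → (5, -10)
  seg 4: down by d1 = 5 → (5, -15)
  seg 5: down by d3 = 15 → (5, -30)
  seg 6: up by d1 = 5 → (5, -25)
  seg 7: left by d6 = 25 → (-20, -25)
  seg 8: up by d5 = 15 → (-20, -10)
  seg 9: left by d7 = 20 → (-40, -10)
  seg 10: down by d7 = 20 → (-40, -30)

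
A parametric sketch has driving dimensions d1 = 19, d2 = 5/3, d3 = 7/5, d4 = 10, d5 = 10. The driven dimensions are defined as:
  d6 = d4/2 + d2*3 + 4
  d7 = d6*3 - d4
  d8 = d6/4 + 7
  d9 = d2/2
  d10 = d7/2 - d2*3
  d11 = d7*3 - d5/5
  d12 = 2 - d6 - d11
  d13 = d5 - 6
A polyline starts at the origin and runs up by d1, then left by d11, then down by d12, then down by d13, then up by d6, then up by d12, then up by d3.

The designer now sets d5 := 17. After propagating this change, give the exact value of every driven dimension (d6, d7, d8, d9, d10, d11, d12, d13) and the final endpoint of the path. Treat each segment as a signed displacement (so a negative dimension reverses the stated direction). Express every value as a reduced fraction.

Apply edit: d5 := 17
  d6 = d4/2 + d2*3 + 4 = 14
  d7 = d6*3 - d4 = 32
  d8 = d6/4 + 7 = 21/2
  d9 = d2/2 = 5/6
  d10 = d7/2 - d2*3 = 11
  d11 = d7*3 - d5/5 = 463/5
  d12 = 2 - d6 - d11 = -523/5
  d13 = d5 - 6 = 11
Walk from origin (0, 0):
  seg 1: up by d1 = 19 → (0, 19)
  seg 2: left by d11 = 463/5 → (-463/5, 19)
  seg 3: down by d12 = -523/5 → (-463/5, 618/5)
  seg 4: down by d13 = 11 → (-463/5, 563/5)
  seg 5: up by d6 = 14 → (-463/5, 633/5)
  seg 6: up by d12 = -523/5 → (-463/5, 22)
  seg 7: up by d3 = 7/5 → (-463/5, 117/5)

d6 = 14
d7 = 32
d8 = 21/2
d9 = 5/6
d10 = 11
d11 = 463/5
d12 = -523/5
d13 = 11
endpoint = (-463/5, 117/5)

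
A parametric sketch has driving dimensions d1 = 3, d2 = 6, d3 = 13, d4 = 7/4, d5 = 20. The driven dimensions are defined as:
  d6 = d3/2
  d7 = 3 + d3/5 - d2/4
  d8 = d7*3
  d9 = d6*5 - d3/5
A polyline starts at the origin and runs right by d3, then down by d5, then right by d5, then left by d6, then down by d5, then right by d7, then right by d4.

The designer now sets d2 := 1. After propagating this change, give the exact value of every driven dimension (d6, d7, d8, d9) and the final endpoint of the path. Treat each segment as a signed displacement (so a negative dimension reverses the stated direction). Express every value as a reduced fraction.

d6 = 13/2
d7 = 107/20
d8 = 321/20
d9 = 299/10
endpoint = (168/5, -40)

Apply edit: d2 := 1
  d6 = d3/2 = 13/2
  d7 = 3 + d3/5 - d2/4 = 107/20
  d8 = d7*3 = 321/20
  d9 = d6*5 - d3/5 = 299/10
Walk from origin (0, 0):
  seg 1: right by d3 = 13 → (13, 0)
  seg 2: down by d5 = 20 → (13, -20)
  seg 3: right by d5 = 20 → (33, -20)
  seg 4: left by d6 = 13/2 → (53/2, -20)
  seg 5: down by d5 = 20 → (53/2, -40)
  seg 6: right by d7 = 107/20 → (637/20, -40)
  seg 7: right by d4 = 7/4 → (168/5, -40)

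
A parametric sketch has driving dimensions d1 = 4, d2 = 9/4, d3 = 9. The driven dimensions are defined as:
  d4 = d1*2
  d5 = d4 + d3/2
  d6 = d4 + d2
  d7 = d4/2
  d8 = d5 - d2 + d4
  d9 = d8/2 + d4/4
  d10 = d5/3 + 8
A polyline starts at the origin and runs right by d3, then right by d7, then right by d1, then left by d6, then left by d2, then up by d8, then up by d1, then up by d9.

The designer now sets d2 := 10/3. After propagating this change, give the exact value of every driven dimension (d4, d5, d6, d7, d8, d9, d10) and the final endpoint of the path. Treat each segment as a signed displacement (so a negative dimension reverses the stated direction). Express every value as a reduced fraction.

d4 = 8
d5 = 25/2
d6 = 34/3
d7 = 4
d8 = 103/6
d9 = 127/12
d10 = 73/6
endpoint = (7/3, 127/4)

Apply edit: d2 := 10/3
  d4 = d1*2 = 8
  d5 = d4 + d3/2 = 25/2
  d6 = d4 + d2 = 34/3
  d7 = d4/2 = 4
  d8 = d5 - d2 + d4 = 103/6
  d9 = d8/2 + d4/4 = 127/12
  d10 = d5/3 + 8 = 73/6
Walk from origin (0, 0):
  seg 1: right by d3 = 9 → (9, 0)
  seg 2: right by d7 = 4 → (13, 0)
  seg 3: right by d1 = 4 → (17, 0)
  seg 4: left by d6 = 34/3 → (17/3, 0)
  seg 5: left by d2 = 10/3 → (7/3, 0)
  seg 6: up by d8 = 103/6 → (7/3, 103/6)
  seg 7: up by d1 = 4 → (7/3, 127/6)
  seg 8: up by d9 = 127/12 → (7/3, 127/4)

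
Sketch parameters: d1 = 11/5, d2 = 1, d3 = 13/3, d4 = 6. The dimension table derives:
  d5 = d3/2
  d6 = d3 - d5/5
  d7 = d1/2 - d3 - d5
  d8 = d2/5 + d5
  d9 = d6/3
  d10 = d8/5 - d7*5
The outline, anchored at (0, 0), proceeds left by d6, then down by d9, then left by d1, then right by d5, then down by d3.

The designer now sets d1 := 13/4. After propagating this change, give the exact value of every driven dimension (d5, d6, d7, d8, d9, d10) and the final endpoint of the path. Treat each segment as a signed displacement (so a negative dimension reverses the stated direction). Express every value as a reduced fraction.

Apply edit: d1 := 13/4
  d5 = d3/2 = 13/6
  d6 = d3 - d5/5 = 39/10
  d7 = d1/2 - d3 - d5 = -39/8
  d8 = d2/5 + d5 = 71/30
  d9 = d6/3 = 13/10
  d10 = d8/5 - d7*5 = 14909/600
Walk from origin (0, 0):
  seg 1: left by d6 = 39/10 → (-39/10, 0)
  seg 2: down by d9 = 13/10 → (-39/10, -13/10)
  seg 3: left by d1 = 13/4 → (-143/20, -13/10)
  seg 4: right by d5 = 13/6 → (-299/60, -13/10)
  seg 5: down by d3 = 13/3 → (-299/60, -169/30)

d5 = 13/6
d6 = 39/10
d7 = -39/8
d8 = 71/30
d9 = 13/10
d10 = 14909/600
endpoint = (-299/60, -169/30)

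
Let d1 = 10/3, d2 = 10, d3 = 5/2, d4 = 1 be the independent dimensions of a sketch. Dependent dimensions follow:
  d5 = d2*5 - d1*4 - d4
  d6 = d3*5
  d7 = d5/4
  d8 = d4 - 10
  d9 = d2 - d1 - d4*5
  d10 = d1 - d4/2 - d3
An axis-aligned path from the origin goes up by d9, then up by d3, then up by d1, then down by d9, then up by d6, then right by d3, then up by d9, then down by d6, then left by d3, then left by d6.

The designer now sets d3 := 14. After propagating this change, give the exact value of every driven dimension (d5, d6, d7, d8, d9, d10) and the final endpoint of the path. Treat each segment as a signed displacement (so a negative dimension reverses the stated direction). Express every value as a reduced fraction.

Apply edit: d3 := 14
  d5 = d2*5 - d1*4 - d4 = 107/3
  d6 = d3*5 = 70
  d7 = d5/4 = 107/12
  d8 = d4 - 10 = -9
  d9 = d2 - d1 - d4*5 = 5/3
  d10 = d1 - d4/2 - d3 = -67/6
Walk from origin (0, 0):
  seg 1: up by d9 = 5/3 → (0, 5/3)
  seg 2: up by d3 = 14 → (0, 47/3)
  seg 3: up by d1 = 10/3 → (0, 19)
  seg 4: down by d9 = 5/3 → (0, 52/3)
  seg 5: up by d6 = 70 → (0, 262/3)
  seg 6: right by d3 = 14 → (14, 262/3)
  seg 7: up by d9 = 5/3 → (14, 89)
  seg 8: down by d6 = 70 → (14, 19)
  seg 9: left by d3 = 14 → (0, 19)
  seg 10: left by d6 = 70 → (-70, 19)

d5 = 107/3
d6 = 70
d7 = 107/12
d8 = -9
d9 = 5/3
d10 = -67/6
endpoint = (-70, 19)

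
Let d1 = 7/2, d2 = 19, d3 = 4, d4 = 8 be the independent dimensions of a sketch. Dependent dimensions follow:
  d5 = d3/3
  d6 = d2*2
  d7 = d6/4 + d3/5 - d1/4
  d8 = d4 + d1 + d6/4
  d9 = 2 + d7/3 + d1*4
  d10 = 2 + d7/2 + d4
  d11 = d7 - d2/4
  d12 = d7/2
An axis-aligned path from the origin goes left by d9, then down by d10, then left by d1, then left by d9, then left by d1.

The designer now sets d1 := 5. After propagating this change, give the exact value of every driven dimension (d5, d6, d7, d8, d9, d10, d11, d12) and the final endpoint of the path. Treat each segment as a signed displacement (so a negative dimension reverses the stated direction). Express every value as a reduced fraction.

Apply edit: d1 := 5
  d5 = d3/3 = 4/3
  d6 = d2*2 = 38
  d7 = d6/4 + d3/5 - d1/4 = 181/20
  d8 = d4 + d1 + d6/4 = 45/2
  d9 = 2 + d7/3 + d1*4 = 1501/60
  d10 = 2 + d7/2 + d4 = 581/40
  d11 = d7 - d2/4 = 43/10
  d12 = d7/2 = 181/40
Walk from origin (0, 0):
  seg 1: left by d9 = 1501/60 → (-1501/60, 0)
  seg 2: down by d10 = 581/40 → (-1501/60, -581/40)
  seg 3: left by d1 = 5 → (-1801/60, -581/40)
  seg 4: left by d9 = 1501/60 → (-1651/30, -581/40)
  seg 5: left by d1 = 5 → (-1801/30, -581/40)

d5 = 4/3
d6 = 38
d7 = 181/20
d8 = 45/2
d9 = 1501/60
d10 = 581/40
d11 = 43/10
d12 = 181/40
endpoint = (-1801/30, -581/40)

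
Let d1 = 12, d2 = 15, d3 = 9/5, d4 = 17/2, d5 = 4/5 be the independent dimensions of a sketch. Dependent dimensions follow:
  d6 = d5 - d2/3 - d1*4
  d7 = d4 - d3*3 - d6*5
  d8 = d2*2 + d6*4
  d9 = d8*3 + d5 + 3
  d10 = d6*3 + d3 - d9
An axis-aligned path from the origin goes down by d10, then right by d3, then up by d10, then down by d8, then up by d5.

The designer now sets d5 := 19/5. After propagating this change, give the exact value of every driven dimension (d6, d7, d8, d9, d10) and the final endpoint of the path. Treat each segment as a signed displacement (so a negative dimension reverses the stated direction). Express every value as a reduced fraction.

d6 = -246/5
d7 = 2491/10
d8 = -834/5
d9 = -2468/5
d10 = 1739/5
endpoint = (9/5, 853/5)

Apply edit: d5 := 19/5
  d6 = d5 - d2/3 - d1*4 = -246/5
  d7 = d4 - d3*3 - d6*5 = 2491/10
  d8 = d2*2 + d6*4 = -834/5
  d9 = d8*3 + d5 + 3 = -2468/5
  d10 = d6*3 + d3 - d9 = 1739/5
Walk from origin (0, 0):
  seg 1: down by d10 = 1739/5 → (0, -1739/5)
  seg 2: right by d3 = 9/5 → (9/5, -1739/5)
  seg 3: up by d10 = 1739/5 → (9/5, 0)
  seg 4: down by d8 = -834/5 → (9/5, 834/5)
  seg 5: up by d5 = 19/5 → (9/5, 853/5)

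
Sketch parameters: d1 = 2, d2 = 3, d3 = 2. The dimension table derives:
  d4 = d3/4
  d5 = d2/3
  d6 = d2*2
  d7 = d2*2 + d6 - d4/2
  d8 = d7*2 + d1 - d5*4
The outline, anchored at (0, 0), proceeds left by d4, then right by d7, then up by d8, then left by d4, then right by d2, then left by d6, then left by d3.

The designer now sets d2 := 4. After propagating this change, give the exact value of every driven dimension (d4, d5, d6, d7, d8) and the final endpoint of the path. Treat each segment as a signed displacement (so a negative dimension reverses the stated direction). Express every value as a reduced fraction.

d4 = 1/2
d5 = 4/3
d6 = 8
d7 = 63/4
d8 = 169/6
endpoint = (35/4, 169/6)

Apply edit: d2 := 4
  d4 = d3/4 = 1/2
  d5 = d2/3 = 4/3
  d6 = d2*2 = 8
  d7 = d2*2 + d6 - d4/2 = 63/4
  d8 = d7*2 + d1 - d5*4 = 169/6
Walk from origin (0, 0):
  seg 1: left by d4 = 1/2 → (-1/2, 0)
  seg 2: right by d7 = 63/4 → (61/4, 0)
  seg 3: up by d8 = 169/6 → (61/4, 169/6)
  seg 4: left by d4 = 1/2 → (59/4, 169/6)
  seg 5: right by d2 = 4 → (75/4, 169/6)
  seg 6: left by d6 = 8 → (43/4, 169/6)
  seg 7: left by d3 = 2 → (35/4, 169/6)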